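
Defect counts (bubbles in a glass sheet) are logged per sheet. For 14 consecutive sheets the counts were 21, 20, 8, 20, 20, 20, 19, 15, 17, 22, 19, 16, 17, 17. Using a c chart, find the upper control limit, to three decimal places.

c̄ = (21 + 20 + 8 + 20 + 20 + 20 + 19 + 15 + 17 + 22 + 19 + 16 + 17 + 17) / 14 = 251 / 14 = 17.9286
UCL = c̄ + 3√c̄ = 17.9286 + 3 × √17.9286 = 17.9286 + 3 × 4.2342 = 30.6312

30.631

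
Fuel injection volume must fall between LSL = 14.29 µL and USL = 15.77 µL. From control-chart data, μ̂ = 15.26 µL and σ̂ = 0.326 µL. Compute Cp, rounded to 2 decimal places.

Cp = (USL − LSL) / (6σ̂) = (15.77 − 14.29) / (6 × 0.326) = 1.4800 / 1.9560 = 0.7566

0.76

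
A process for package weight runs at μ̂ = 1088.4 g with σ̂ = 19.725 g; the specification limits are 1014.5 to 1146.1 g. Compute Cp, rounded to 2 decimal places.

Cp = (USL − LSL) / (6σ̂) = (1146.1 − 1014.5) / (6 × 19.725) = 131.6000 / 118.3500 = 1.1120

1.11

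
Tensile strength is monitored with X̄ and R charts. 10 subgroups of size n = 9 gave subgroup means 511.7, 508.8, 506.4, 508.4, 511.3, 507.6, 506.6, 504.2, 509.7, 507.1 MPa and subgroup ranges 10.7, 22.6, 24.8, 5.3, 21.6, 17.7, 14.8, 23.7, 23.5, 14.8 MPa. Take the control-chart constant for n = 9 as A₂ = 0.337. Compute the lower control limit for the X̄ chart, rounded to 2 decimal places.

X̄̄ = (511.7 + 508.8 + 506.4 + 508.4 + 511.3 + 507.6 + 506.6 + 504.2 + 509.7 + 507.1) / 10 = 5081.8000 / 10 = 508.1800
R̄ = (10.7 + 22.6 + 24.8 + 5.3 + 21.6 + 17.7 + 14.8 + 23.7 + 23.5 + 14.8) / 10 = 179.5000 / 10 = 17.9500
LCL = X̄̄ − A₂·R̄ = 508.1800 − 0.337 × 17.9500 = 502.1309

502.13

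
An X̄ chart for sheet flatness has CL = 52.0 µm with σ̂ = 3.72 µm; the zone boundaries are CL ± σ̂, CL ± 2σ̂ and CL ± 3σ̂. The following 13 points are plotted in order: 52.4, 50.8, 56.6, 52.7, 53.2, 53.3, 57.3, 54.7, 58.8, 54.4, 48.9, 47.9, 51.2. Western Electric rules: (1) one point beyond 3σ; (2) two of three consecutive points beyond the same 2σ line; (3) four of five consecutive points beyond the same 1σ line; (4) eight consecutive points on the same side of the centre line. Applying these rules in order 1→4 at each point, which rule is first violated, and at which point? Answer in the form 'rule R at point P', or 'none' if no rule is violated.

rule 4 at point 10

Zone of each point (C = within 1σ̂, B = 1σ̂–2σ̂, A = 2σ̂–3σ̂, * = beyond 3σ̂; sign = side of CL): 1:+C, 2:-C, 3:+B, 4:+C, 5:+C, 6:+C, 7:+B, 8:+C, 9:+B, 10:+C, 11:-C, 12:-B, 13:-C
Rule 4 (eight consecutive points on the same side of the centre line) is satisfied at point 10.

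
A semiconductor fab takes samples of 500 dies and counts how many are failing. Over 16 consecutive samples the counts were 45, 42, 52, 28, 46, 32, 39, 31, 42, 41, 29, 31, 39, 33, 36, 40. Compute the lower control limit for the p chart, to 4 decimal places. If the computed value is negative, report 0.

p̄ = Σdᵢ / (k·n) = 606 / (16 × 500) = 0.07575
LCL = p̄ − 3·√(p̄(1−p̄)/n) = 0.07575 − 3 × 0.01183 = 0.04025

0.0403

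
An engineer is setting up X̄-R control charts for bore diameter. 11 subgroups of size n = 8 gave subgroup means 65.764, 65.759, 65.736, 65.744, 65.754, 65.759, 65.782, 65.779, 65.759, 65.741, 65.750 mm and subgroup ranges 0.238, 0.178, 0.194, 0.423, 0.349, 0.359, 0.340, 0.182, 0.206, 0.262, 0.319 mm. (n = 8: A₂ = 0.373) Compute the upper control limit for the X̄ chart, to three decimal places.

X̄̄ = (65.764 + 65.759 + 65.736 + 65.744 + 65.754 + 65.759 + 65.782 + 65.779 + 65.759 + 65.741 + 65.750) / 11 = 723.3270 / 11 = 65.7570
R̄ = (0.238 + 0.178 + 0.194 + 0.423 + 0.349 + 0.359 + 0.340 + 0.182 + 0.206 + 0.262 + 0.319) / 11 = 3.0500 / 11 = 0.2773
UCL = X̄̄ + A₂·R̄ = 65.7570 + 0.373 × 0.2773 = 65.8604

65.860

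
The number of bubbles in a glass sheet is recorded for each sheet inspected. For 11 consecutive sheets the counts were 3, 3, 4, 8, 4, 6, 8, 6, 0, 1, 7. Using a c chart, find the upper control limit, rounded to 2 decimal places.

10.94

c̄ = (3 + 3 + 4 + 8 + 4 + 6 + 8 + 6 + 0 + 1 + 7) / 11 = 50 / 11 = 4.5455
UCL = c̄ + 3√c̄ = 4.5455 + 3 × √4.5455 = 4.5455 + 3 × 2.1320 = 10.9415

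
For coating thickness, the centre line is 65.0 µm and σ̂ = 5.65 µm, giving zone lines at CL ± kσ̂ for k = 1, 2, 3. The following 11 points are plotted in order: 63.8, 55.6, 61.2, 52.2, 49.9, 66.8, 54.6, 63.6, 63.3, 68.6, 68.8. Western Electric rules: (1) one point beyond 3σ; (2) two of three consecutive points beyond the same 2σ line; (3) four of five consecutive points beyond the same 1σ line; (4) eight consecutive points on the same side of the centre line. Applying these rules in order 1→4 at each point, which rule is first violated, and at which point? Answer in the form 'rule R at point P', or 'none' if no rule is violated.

rule 2 at point 5

Zone of each point (C = within 1σ̂, B = 1σ̂–2σ̂, A = 2σ̂–3σ̂, * = beyond 3σ̂; sign = side of CL): 1:-C, 2:-B, 3:-C, 4:-A, 5:-A, 6:+C, 7:-B, 8:-C, 9:-C, 10:+C, 11:+C
Rule 2 (two of three consecutive points beyond the same 2σ limit) is satisfied at point 5.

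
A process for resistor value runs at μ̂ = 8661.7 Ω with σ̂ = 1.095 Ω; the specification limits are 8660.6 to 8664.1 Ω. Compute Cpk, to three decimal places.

0.335

Cpu = (USL − μ̂) / (3σ̂) = (8664.1 − 8661.7) / (3 × 1.095) = 0.7306; Cpl = (μ̂ − LSL) / (3σ̂) = (8661.7 − 8660.6) / (3 × 1.095) = 0.3349; Cpk = min(Cpu, Cpl) = 0.3349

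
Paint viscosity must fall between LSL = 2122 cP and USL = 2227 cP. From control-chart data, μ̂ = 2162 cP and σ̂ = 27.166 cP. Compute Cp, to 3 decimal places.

Cp = (USL − LSL) / (6σ̂) = (2227 − 2122) / (6 × 27.166) = 105.0000 / 162.9960 = 0.6442

0.644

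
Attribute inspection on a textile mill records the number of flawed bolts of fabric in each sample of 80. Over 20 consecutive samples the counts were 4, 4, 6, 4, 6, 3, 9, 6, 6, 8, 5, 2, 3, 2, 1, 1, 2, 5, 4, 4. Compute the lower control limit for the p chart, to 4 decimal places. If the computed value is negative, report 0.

0.0000

p̄ = Σdᵢ / (k·n) = 85 / (20 × 80) = 0.05312
LCL = p̄ − 3·√(p̄(1−p̄)/n) = 0.05312 − 3 × 0.02508 = -0.02210 → 0 (negative, so LCL = 0)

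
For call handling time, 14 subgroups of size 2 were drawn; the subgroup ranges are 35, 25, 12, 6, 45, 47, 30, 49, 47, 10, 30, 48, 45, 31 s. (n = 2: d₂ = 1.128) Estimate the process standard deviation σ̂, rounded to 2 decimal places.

29.13

R̄ = (35 + 25 + 12 + 6 + 45 + 47 + 30 + 49 + 47 + 10 + 30 + 48 + 45 + 31) / 14 = 32.8571
σ̂ = R̄ / d₂ = 32.8571 / 1.128 = 29.1287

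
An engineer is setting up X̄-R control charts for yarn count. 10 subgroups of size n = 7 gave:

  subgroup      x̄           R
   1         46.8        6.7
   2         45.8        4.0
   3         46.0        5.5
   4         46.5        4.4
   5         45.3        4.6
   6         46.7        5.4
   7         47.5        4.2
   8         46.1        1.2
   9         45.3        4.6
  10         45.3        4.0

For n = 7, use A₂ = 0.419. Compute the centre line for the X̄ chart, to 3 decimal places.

46.130

X̄̄ = (46.8 + 45.8 + 46.0 + 46.5 + 45.3 + 46.7 + 47.5 + 46.1 + 45.3 + 45.3) / 10 = 461.3000 / 10 = 46.1300
CL = X̄̄ = 46.1300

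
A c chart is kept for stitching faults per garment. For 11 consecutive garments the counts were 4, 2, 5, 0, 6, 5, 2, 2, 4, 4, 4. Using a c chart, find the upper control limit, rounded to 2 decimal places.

9.03

c̄ = (4 + 2 + 5 + 0 + 6 + 5 + 2 + 2 + 4 + 4 + 4) / 11 = 38 / 11 = 3.4545
UCL = c̄ + 3√c̄ = 3.4545 + 3 × √3.4545 = 3.4545 + 3 × 1.8586 = 9.0305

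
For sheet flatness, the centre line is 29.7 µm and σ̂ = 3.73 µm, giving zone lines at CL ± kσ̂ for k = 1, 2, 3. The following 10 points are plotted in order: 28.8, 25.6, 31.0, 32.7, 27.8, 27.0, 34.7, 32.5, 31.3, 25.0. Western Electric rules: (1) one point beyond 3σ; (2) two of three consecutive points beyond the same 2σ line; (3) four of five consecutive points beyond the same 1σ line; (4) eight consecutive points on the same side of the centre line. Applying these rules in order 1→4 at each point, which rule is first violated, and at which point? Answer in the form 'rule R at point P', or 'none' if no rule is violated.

Zone of each point (C = within 1σ̂, B = 1σ̂–2σ̂, A = 2σ̂–3σ̂, * = beyond 3σ̂; sign = side of CL): 1:-C, 2:-B, 3:+C, 4:+C, 5:-C, 6:-C, 7:+B, 8:+C, 9:+C, 10:-B
No rule fires across all 10 points.

none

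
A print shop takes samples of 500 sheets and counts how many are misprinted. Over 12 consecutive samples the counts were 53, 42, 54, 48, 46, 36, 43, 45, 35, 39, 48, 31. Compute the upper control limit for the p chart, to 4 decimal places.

p̄ = Σdᵢ / (k·n) = 520 / (12 × 500) = 0.08667
UCL = p̄ + 3·√(p̄(1−p̄)/n) = 0.08667 + 3 × √(0.08667×0.91333/500) = 0.08667 + 3 × 0.01258 = 0.12441

0.1244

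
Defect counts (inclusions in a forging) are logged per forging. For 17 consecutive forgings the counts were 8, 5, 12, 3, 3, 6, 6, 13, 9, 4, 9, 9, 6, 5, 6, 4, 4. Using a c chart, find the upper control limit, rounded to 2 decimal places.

14.29

c̄ = (8 + 5 + 12 + 3 + 3 + 6 + 6 + 13 + 9 + 4 + 9 + 9 + 6 + 5 + 6 + 4 + 4) / 17 = 112 / 17 = 6.5882
UCL = c̄ + 3√c̄ = 6.5882 + 3 × √6.5882 = 6.5882 + 3 × 2.5668 = 14.2885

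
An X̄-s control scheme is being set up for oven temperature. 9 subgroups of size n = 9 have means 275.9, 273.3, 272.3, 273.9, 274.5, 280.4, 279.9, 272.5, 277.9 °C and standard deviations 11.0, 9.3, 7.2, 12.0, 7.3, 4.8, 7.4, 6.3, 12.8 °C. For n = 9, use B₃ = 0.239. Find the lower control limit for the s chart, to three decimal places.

2.074

s̄ = (11.0 + 9.3 + 7.2 + 12.0 + 7.3 + 4.8 + 7.4 + 6.3 + 12.8) / 9 = 8.6778
LCL_s = B₃·s̄ = 0.239 × 8.6778 = 2.0740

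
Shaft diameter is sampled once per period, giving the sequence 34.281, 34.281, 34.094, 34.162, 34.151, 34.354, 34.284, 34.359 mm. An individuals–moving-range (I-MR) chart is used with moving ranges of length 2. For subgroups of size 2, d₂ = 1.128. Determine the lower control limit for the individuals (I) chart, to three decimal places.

X̄ = (34.281 + 34.281 + 34.094 + 34.162 + 34.151 + 34.354 + 34.284 + 34.359) / 8 = 34.2458
Moving ranges: 0.000, 0.187, 0.068, 0.011, 0.203, 0.070, 0.075; M̄R̄ = 0.6140 / 7 = 0.0877
LCL = X̄ − 3·M̄R̄/d₂ = 34.2458 − 3 × 0.0877 / 1.128 = 34.0125

34.012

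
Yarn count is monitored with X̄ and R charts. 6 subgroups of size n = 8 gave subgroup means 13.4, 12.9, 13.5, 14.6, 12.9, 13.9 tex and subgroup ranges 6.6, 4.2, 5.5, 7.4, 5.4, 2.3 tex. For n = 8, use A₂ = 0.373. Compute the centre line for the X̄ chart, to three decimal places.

X̄̄ = (13.4 + 12.9 + 13.5 + 14.6 + 12.9 + 13.9) / 6 = 81.2000 / 6 = 13.5333
CL = X̄̄ = 13.5333

13.533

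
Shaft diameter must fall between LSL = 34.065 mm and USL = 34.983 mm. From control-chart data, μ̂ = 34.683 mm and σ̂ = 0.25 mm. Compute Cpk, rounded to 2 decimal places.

0.40

Cpu = (USL − μ̂) / (3σ̂) = (34.983 − 34.683) / (3 × 0.25) = 0.4000; Cpl = (μ̂ − LSL) / (3σ̂) = (34.683 − 34.065) / (3 × 0.25) = 0.8240; Cpk = min(Cpu, Cpl) = 0.4000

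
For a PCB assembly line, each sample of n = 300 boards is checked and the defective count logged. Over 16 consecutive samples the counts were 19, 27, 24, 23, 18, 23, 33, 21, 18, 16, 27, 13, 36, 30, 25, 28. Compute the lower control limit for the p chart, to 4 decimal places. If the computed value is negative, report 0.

0.0326

p̄ = Σdᵢ / (k·n) = 381 / (16 × 300) = 0.07938
LCL = p̄ − 3·√(p̄(1−p̄)/n) = 0.07938 − 3 × 0.01561 = 0.03255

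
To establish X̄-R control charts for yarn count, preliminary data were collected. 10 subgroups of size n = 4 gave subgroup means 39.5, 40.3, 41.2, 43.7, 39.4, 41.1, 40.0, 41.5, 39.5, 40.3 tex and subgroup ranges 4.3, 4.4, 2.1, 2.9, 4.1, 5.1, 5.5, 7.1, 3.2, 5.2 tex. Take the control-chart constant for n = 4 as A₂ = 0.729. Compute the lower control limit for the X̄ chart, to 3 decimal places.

X̄̄ = (39.5 + 40.3 + 41.2 + 43.7 + 39.4 + 41.1 + 40.0 + 41.5 + 39.5 + 40.3) / 10 = 406.5000 / 10 = 40.6500
R̄ = (4.3 + 4.4 + 2.1 + 2.9 + 4.1 + 5.1 + 5.5 + 7.1 + 3.2 + 5.2) / 10 = 43.9000 / 10 = 4.3900
LCL = X̄̄ − A₂·R̄ = 40.6500 − 0.729 × 4.3900 = 37.4497

37.450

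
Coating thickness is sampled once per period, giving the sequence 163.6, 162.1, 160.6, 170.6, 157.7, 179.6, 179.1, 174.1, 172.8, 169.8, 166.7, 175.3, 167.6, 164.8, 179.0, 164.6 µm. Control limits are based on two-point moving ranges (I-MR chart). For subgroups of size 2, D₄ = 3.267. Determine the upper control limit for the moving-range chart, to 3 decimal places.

Moving ranges: 1.5, 1.5, 10.0, 12.9, 21.9, 0.5, 5.0, 1.3, 3.0, 3.1, 8.6, 7.7, 2.8, 14.2, 14.4; M̄R̄ = 108.4000 / 15 = 7.2267
UCL_MR = D₄·M̄R̄ = 3.267 × 7.2267 = 23.6095

23.610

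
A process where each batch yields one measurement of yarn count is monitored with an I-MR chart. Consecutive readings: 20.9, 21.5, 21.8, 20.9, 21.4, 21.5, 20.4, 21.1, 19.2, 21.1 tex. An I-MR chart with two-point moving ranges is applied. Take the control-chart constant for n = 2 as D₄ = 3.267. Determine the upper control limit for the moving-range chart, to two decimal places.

2.90

Moving ranges: 0.6, 0.3, 0.9, 0.5, 0.1, 1.1, 0.7, 1.9, 1.9; M̄R̄ = 8.0000 / 9 = 0.8889
UCL_MR = D₄·M̄R̄ = 3.267 × 0.8889 = 2.9040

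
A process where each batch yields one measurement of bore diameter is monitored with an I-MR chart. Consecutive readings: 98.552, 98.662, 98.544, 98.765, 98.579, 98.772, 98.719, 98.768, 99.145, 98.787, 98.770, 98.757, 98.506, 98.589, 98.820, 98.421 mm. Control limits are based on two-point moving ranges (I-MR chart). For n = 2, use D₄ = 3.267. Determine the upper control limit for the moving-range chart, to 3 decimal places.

0.579

Moving ranges: 0.110, 0.118, 0.221, 0.186, 0.193, 0.053, 0.049, 0.377, 0.358, 0.017, 0.013, 0.251, 0.083, 0.231, 0.399; M̄R̄ = 2.6590 / 15 = 0.1773
UCL_MR = D₄·M̄R̄ = 3.267 × 0.1773 = 0.5791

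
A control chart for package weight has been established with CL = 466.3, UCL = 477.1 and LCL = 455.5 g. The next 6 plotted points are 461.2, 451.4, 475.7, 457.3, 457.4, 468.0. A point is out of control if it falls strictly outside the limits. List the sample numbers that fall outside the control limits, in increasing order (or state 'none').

Compare each point to [455.5, 477.1]: sample 2 = 451.4 < LCL.

2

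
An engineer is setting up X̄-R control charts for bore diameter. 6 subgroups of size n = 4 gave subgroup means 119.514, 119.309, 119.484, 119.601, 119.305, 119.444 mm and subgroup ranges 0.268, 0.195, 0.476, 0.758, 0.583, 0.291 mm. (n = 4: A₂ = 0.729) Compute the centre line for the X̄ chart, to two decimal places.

X̄̄ = (119.514 + 119.309 + 119.484 + 119.601 + 119.305 + 119.444) / 6 = 716.6570 / 6 = 119.4428
CL = X̄̄ = 119.4428

119.44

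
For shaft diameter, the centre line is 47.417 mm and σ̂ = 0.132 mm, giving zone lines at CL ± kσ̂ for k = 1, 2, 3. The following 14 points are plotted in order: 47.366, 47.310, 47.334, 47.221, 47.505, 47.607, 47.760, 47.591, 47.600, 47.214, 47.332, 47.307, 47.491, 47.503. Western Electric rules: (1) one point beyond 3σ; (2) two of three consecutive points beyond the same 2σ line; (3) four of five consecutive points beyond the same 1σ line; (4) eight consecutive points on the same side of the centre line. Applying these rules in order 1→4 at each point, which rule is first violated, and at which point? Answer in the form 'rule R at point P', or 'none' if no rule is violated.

Zone of each point (C = within 1σ̂, B = 1σ̂–2σ̂, A = 2σ̂–3σ̂, * = beyond 3σ̂; sign = side of CL): 1:-C, 2:-C, 3:-C, 4:-B, 5:+C, 6:+B, 7:+A, 8:+B, 9:+B, 10:-B, 11:-C, 12:-C, 13:+C, 14:+C
Rule 3 (four of five consecutive points beyond the same 1σ limit) is satisfied at point 9.

rule 3 at point 9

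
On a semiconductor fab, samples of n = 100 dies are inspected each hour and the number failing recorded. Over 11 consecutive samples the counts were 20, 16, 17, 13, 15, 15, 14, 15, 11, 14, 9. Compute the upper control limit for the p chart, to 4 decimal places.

0.2500

p̄ = Σdᵢ / (k·n) = 159 / (11 × 100) = 0.14455
UCL = p̄ + 3·√(p̄(1−p̄)/n) = 0.14455 + 3 × √(0.14455×0.85545/100) = 0.14455 + 3 × 0.03516 = 0.25004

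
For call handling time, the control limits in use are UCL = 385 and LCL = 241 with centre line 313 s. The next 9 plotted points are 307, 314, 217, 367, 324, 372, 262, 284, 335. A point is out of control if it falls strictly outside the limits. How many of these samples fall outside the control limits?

Compare each point to [241, 385]: sample 3 = 217 < LCL.

1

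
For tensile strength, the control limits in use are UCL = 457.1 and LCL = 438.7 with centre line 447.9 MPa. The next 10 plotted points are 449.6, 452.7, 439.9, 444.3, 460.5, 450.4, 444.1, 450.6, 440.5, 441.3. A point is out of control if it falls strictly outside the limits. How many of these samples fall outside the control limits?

Compare each point to [438.7, 457.1]: sample 5 = 460.5 > UCL.

1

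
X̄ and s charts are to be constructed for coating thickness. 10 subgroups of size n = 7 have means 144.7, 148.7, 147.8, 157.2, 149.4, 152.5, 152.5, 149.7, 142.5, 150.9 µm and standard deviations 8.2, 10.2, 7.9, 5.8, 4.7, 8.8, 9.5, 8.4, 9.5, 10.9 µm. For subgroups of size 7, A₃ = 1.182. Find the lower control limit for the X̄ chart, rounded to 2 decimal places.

X̄̄ = (144.7 + 148.7 + 147.8 + 157.2 + 149.4 + 152.5 + 152.5 + 149.7 + 142.5 + 150.9) / 10 = 149.5900
s̄ = (8.2 + 10.2 + 7.9 + 5.8 + 4.7 + 8.8 + 9.5 + 8.4 + 9.5 + 10.9) / 10 = 8.3900
LCL = X̄̄ − A₃·s̄ = 149.5900 − 1.182 × 8.3900 = 139.6730

139.67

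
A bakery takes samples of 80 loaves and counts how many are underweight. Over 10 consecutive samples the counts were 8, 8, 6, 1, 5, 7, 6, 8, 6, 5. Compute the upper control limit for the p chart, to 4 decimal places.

0.1633

p̄ = Σdᵢ / (k·n) = 60 / (10 × 80) = 0.07500
UCL = p̄ + 3·√(p̄(1−p̄)/n) = 0.07500 + 3 × √(0.07500×0.92500/80) = 0.07500 + 3 × 0.02945 = 0.16334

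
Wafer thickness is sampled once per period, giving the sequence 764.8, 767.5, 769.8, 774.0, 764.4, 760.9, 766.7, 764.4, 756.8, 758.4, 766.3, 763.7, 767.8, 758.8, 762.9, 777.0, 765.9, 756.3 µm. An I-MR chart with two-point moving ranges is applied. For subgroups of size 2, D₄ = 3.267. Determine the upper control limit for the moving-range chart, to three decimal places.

19.621

Moving ranges: 2.7, 2.3, 4.2, 9.6, 3.5, 5.8, 2.3, 7.6, 1.6, 7.9, 2.6, 4.1, 9.0, 4.1, 14.1, 11.1, 9.6; M̄R̄ = 102.1000 / 17 = 6.0059
UCL_MR = D₄·M̄R̄ = 3.267 × 6.0059 = 19.6212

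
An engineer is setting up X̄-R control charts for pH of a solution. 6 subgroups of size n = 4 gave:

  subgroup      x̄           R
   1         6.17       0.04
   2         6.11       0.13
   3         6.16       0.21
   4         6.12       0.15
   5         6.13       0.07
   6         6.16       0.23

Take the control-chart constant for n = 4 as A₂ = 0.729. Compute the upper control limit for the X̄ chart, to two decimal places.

6.24

X̄̄ = (6.17 + 6.11 + 6.16 + 6.12 + 6.13 + 6.16) / 6 = 36.8500 / 6 = 6.1417
R̄ = (0.04 + 0.13 + 0.21 + 0.15 + 0.07 + 0.23) / 6 = 0.8300 / 6 = 0.1383
UCL = X̄̄ + A₂·R̄ = 6.1417 + 0.729 × 0.1383 = 6.2425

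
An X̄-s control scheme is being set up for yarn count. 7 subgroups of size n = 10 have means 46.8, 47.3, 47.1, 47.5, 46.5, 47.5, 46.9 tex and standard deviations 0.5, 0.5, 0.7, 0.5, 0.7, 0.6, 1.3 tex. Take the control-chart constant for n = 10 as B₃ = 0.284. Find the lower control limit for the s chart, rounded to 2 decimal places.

s̄ = (0.5 + 0.5 + 0.7 + 0.5 + 0.7 + 0.6 + 1.3) / 7 = 0.6857
LCL_s = B₃·s̄ = 0.284 × 0.6857 = 0.1947

0.19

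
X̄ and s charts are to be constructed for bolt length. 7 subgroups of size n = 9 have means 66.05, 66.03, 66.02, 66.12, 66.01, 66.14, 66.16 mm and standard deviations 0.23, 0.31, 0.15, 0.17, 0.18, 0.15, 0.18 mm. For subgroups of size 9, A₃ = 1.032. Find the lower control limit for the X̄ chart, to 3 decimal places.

65.874

X̄̄ = (66.05 + 66.03 + 66.02 + 66.12 + 66.01 + 66.14 + 66.16) / 7 = 66.0757
s̄ = (0.23 + 0.31 + 0.15 + 0.17 + 0.18 + 0.15 + 0.18) / 7 = 0.1957
LCL = X̄̄ − A₃·s̄ = 66.0757 − 1.032 × 0.1957 = 65.8737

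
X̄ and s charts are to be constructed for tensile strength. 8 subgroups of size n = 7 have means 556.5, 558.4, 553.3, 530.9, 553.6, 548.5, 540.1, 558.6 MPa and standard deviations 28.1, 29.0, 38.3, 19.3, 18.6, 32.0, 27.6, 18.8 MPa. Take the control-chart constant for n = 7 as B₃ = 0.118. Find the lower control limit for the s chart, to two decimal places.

3.12

s̄ = (28.1 + 29.0 + 38.3 + 19.3 + 18.6 + 32.0 + 27.6 + 18.8) / 8 = 26.4625
LCL_s = B₃·s̄ = 0.118 × 26.4625 = 3.1226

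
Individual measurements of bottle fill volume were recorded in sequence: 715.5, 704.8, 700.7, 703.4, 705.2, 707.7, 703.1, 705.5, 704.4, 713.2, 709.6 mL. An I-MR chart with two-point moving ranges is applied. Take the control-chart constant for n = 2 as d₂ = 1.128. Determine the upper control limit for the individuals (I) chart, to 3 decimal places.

717.895

X̄ = (715.5 + 704.8 + 700.7 + 703.4 + 705.2 + 707.7 + 703.1 + 705.5 + 704.4 + 713.2 + 709.6) / 11 = 706.6455
Moving ranges: 10.7, 4.1, 2.7, 1.8, 2.5, 4.6, 2.4, 1.1, 8.8, 3.6; M̄R̄ = 42.3000 / 10 = 4.2300
UCL = X̄ + 3·M̄R̄/d₂ = 706.6455 + 3 × 4.2300 / 1.128 = 717.8955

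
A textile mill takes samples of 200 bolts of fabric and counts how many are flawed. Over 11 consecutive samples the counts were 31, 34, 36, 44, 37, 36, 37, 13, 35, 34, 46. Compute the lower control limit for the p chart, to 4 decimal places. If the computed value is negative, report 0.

0.0937

p̄ = Σdᵢ / (k·n) = 383 / (11 × 200) = 0.17409
LCL = p̄ − 3·√(p̄(1−p̄)/n) = 0.17409 − 3 × 0.02681 = 0.09365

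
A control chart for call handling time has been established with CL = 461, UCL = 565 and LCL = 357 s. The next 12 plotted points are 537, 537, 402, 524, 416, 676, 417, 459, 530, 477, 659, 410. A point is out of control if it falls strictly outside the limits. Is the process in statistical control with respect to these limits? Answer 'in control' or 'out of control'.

out of control

Compare each point to [357, 565]: sample 6 = 676 > UCL; sample 11 = 659 > UCL.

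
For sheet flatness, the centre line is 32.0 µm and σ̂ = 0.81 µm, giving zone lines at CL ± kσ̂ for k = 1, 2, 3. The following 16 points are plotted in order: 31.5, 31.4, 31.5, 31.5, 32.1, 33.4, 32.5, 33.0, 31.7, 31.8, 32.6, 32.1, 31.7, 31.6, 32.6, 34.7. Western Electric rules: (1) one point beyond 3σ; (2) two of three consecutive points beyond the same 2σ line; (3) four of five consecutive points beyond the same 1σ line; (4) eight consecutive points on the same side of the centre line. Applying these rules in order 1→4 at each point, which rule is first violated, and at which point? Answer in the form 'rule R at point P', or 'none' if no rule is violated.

Zone of each point (C = within 1σ̂, B = 1σ̂–2σ̂, A = 2σ̂–3σ̂, * = beyond 3σ̂; sign = side of CL): 1:-C, 2:-C, 3:-C, 4:-C, 5:+C, 6:+B, 7:+C, 8:+B, 9:-C, 10:-C, 11:+C, 12:+C, 13:-C, 14:-C, 15:+C, 16:+*
Rule 1 (one point beyond the 3σ limits) is satisfied at point 16.

rule 1 at point 16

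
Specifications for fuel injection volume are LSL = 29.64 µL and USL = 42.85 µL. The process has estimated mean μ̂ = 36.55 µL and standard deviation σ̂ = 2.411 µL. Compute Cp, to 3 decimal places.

0.913

Cp = (USL − LSL) / (6σ̂) = (42.85 − 29.64) / (6 × 2.411) = 13.2100 / 14.4660 = 0.9132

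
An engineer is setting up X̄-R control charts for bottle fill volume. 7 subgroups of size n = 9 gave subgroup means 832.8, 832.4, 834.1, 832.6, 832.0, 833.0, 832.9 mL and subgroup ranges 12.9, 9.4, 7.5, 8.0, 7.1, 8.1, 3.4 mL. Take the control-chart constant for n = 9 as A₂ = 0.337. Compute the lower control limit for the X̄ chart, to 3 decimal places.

830.113

X̄̄ = (832.8 + 832.4 + 834.1 + 832.6 + 832.0 + 833.0 + 832.9) / 7 = 5829.8000 / 7 = 832.8286
R̄ = (12.9 + 9.4 + 7.5 + 8.0 + 7.1 + 8.1 + 3.4) / 7 = 56.4000 / 7 = 8.0571
LCL = X̄̄ − A₂·R̄ = 832.8286 − 0.337 × 8.0571 = 830.1133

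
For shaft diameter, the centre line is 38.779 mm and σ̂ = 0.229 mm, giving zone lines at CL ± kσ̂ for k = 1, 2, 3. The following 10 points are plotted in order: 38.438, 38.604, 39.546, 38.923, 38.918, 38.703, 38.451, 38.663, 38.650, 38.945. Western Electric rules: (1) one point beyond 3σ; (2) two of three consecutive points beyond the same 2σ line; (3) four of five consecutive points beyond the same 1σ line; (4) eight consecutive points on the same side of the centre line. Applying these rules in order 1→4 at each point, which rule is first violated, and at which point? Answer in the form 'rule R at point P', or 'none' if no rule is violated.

rule 1 at point 3

Zone of each point (C = within 1σ̂, B = 1σ̂–2σ̂, A = 2σ̂–3σ̂, * = beyond 3σ̂; sign = side of CL): 1:-B, 2:-C, 3:+*, 4:+C, 5:+C, 6:-C, 7:-B, 8:-C, 9:-C, 10:+C
Rule 1 (one point beyond the 3σ limits) is satisfied at point 3.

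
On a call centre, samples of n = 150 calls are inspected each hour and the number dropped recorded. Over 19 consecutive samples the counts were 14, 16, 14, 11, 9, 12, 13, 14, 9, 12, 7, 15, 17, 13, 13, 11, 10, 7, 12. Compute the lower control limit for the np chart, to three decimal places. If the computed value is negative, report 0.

p̄ = Σdᵢ / (k·n) = 229 / (19 × 150) = 0.08035
LCL = np̄ − 3·√(np̄(1−p̄)) = 12.0526 − 3 × 3.3293 = 2.0648

2.065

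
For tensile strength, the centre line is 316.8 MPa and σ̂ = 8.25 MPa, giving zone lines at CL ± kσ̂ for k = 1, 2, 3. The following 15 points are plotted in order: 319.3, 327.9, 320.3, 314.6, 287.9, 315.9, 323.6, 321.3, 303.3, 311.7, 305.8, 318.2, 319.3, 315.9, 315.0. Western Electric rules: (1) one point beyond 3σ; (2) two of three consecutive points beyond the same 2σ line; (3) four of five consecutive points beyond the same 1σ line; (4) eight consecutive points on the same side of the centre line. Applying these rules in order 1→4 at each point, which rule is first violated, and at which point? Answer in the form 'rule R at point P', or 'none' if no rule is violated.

rule 1 at point 5

Zone of each point (C = within 1σ̂, B = 1σ̂–2σ̂, A = 2σ̂–3σ̂, * = beyond 3σ̂; sign = side of CL): 1:+C, 2:+B, 3:+C, 4:-C, 5:-*, 6:-C, 7:+C, 8:+C, 9:-B, 10:-C, 11:-B, 12:+C, 13:+C, 14:-C, 15:-C
Rule 1 (one point beyond the 3σ limits) is satisfied at point 5.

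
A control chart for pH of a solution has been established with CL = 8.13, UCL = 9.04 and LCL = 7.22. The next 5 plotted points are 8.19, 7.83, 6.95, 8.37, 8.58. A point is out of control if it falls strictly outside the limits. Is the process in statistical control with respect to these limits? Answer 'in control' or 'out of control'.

out of control

Compare each point to [7.22, 9.04]: sample 3 = 6.95 < LCL.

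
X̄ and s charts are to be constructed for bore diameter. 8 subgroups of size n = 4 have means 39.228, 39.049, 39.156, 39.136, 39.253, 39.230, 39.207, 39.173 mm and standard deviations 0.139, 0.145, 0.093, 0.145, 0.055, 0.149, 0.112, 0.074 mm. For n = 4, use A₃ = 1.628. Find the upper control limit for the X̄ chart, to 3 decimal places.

39.365

X̄̄ = (39.228 + 39.049 + 39.156 + 39.136 + 39.253 + 39.230 + 39.207 + 39.173) / 8 = 39.1790
s̄ = (0.139 + 0.145 + 0.093 + 0.145 + 0.055 + 0.149 + 0.112 + 0.074) / 8 = 0.1140
UCL = X̄̄ + A₃·s̄ = 39.1790 + 1.628 × 0.1140 = 39.3646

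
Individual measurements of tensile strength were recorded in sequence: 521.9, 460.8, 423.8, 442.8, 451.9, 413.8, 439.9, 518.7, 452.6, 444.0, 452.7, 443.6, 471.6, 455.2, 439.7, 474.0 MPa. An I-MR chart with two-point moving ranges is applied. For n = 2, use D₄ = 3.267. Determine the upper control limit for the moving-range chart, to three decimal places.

Moving ranges: 61.1, 37.0, 19.0, 9.1, 38.1, 26.1, 78.8, 66.1, 8.6, 8.7, 9.1, 28.0, 16.4, 15.5, 34.3; M̄R̄ = 455.9000 / 15 = 30.3933
UCL_MR = D₄·M̄R̄ = 3.267 × 30.3933 = 99.2950

99.295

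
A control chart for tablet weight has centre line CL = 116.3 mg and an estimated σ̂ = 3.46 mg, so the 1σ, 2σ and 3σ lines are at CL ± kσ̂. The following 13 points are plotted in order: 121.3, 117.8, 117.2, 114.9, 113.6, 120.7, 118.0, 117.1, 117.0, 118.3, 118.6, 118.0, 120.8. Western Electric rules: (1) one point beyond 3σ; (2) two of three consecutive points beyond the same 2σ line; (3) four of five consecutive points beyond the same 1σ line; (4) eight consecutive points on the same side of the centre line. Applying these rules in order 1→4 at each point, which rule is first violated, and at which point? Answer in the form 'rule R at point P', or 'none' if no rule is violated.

Zone of each point (C = within 1σ̂, B = 1σ̂–2σ̂, A = 2σ̂–3σ̂, * = beyond 3σ̂; sign = side of CL): 1:+B, 2:+C, 3:+C, 4:-C, 5:-C, 6:+B, 7:+C, 8:+C, 9:+C, 10:+C, 11:+C, 12:+C, 13:+B
Rule 4 (eight consecutive points on the same side of the centre line) is satisfied at point 13.

rule 4 at point 13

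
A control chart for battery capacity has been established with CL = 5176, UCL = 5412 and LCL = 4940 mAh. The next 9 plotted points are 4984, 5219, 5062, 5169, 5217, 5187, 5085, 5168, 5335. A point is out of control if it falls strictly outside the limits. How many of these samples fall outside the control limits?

0

All 9 points lie within [4940, 5412].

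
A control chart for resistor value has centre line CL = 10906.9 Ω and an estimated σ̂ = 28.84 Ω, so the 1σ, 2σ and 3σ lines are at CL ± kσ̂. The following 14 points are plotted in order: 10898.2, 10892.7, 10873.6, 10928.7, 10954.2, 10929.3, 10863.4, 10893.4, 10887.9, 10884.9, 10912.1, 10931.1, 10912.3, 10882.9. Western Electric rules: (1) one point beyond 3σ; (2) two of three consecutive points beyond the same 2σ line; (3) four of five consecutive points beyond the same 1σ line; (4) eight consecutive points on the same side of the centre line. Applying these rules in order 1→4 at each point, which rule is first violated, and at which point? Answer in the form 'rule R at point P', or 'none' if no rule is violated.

none

Zone of each point (C = within 1σ̂, B = 1σ̂–2σ̂, A = 2σ̂–3σ̂, * = beyond 3σ̂; sign = side of CL): 1:-C, 2:-C, 3:-B, 4:+C, 5:+B, 6:+C, 7:-B, 8:-C, 9:-C, 10:-C, 11:+C, 12:+C, 13:+C, 14:-C
No rule fires across all 14 points.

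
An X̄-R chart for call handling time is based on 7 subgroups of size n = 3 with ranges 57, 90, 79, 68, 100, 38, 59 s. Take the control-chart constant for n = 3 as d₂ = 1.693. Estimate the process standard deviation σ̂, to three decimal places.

41.431

R̄ = (57 + 90 + 79 + 68 + 100 + 38 + 59) / 7 = 70.1429
σ̂ = R̄ / d₂ = 70.1429 / 1.693 = 41.4311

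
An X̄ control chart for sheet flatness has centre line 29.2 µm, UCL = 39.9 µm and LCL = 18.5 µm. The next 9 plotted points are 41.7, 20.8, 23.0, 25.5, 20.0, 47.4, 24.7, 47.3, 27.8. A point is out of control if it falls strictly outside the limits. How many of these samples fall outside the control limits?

3

Compare each point to [18.5, 39.9]: sample 1 = 41.7 > UCL; sample 6 = 47.4 > UCL; sample 8 = 47.3 > UCL.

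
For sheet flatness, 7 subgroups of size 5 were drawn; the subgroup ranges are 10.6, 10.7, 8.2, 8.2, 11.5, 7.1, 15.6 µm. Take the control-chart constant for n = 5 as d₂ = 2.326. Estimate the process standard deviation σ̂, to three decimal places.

R̄ = (10.6 + 10.7 + 8.2 + 8.2 + 11.5 + 7.1 + 15.6) / 7 = 10.2714
σ̂ = R̄ / d₂ = 10.2714 / 2.326 = 4.4159

4.416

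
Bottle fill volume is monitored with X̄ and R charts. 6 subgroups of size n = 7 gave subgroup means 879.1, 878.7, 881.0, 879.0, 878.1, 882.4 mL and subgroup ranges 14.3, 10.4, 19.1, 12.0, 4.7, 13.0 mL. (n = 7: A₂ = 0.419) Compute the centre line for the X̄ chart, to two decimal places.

879.72

X̄̄ = (879.1 + 878.7 + 881.0 + 879.0 + 878.1 + 882.4) / 6 = 5278.3000 / 6 = 879.7167
CL = X̄̄ = 879.7167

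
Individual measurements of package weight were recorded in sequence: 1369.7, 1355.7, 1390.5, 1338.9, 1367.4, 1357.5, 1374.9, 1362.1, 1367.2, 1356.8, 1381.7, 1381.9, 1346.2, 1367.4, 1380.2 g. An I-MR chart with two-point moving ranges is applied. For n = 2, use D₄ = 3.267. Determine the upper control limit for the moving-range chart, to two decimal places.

Moving ranges: 14.0, 34.8, 51.6, 28.5, 9.9, 17.4, 12.8, 5.1, 10.4, 24.9, 0.2, 35.7, 21.2, 12.8; M̄R̄ = 279.3000 / 14 = 19.9500
UCL_MR = D₄·M̄R̄ = 3.267 × 19.9500 = 65.1766

65.18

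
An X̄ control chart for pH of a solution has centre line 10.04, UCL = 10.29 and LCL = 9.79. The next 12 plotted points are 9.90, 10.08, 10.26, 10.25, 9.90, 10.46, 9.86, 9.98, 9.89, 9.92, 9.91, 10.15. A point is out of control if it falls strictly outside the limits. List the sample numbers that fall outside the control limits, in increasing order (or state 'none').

6

Compare each point to [9.79, 10.29]: sample 6 = 10.46 > UCL.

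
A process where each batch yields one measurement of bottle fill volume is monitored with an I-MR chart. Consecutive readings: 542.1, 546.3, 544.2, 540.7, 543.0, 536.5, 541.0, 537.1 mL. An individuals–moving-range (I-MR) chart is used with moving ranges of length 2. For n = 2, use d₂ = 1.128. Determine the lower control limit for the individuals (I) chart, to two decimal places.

531.10

X̄ = (542.1 + 546.3 + 544.2 + 540.7 + 543.0 + 536.5 + 541.0 + 537.1) / 8 = 541.3625
Moving ranges: 4.2, 2.1, 3.5, 2.3, 6.5, 4.5, 3.9; M̄R̄ = 27.0000 / 7 = 3.8571
LCL = X̄ − 3·M̄R̄/d₂ = 541.3625 − 3 × 3.8571 / 1.128 = 531.1041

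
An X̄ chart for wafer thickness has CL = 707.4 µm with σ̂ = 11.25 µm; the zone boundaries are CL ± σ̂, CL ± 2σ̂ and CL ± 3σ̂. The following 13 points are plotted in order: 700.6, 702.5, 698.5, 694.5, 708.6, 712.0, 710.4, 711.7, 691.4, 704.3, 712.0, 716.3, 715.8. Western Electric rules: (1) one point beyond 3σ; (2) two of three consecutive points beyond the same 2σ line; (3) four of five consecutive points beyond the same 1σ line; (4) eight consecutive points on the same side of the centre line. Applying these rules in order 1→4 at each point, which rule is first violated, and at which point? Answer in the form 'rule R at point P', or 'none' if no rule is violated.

Zone of each point (C = within 1σ̂, B = 1σ̂–2σ̂, A = 2σ̂–3σ̂, * = beyond 3σ̂; sign = side of CL): 1:-C, 2:-C, 3:-C, 4:-B, 5:+C, 6:+C, 7:+C, 8:+C, 9:-B, 10:-C, 11:+C, 12:+C, 13:+C
No rule fires across all 13 points.

none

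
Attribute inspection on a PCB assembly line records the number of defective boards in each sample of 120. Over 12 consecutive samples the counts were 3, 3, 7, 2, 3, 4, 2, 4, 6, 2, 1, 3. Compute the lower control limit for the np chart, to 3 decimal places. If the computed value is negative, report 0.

0.000

p̄ = Σdᵢ / (k·n) = 40 / (12 × 120) = 0.02778
LCL = np̄ − 3·√(np̄(1−p̄)) = 3.3333 − 3 × 1.8002 = -2.0673 → 0 (negative, so LCL = 0)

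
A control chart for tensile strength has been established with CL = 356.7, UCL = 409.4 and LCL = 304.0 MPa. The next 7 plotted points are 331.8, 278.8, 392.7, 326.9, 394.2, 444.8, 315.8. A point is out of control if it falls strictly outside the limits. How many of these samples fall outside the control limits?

Compare each point to [304.0, 409.4]: sample 2 = 278.8 < LCL; sample 6 = 444.8 > UCL.

2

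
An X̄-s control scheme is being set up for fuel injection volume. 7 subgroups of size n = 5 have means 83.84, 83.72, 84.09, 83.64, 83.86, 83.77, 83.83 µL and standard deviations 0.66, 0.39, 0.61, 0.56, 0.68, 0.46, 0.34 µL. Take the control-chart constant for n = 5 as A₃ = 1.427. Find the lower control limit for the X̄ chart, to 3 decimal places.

83.067

X̄̄ = (83.84 + 83.72 + 84.09 + 83.64 + 83.86 + 83.77 + 83.83) / 7 = 83.8214
s̄ = (0.66 + 0.39 + 0.61 + 0.56 + 0.68 + 0.46 + 0.34) / 7 = 0.5286
LCL = X̄̄ − A₃·s̄ = 83.8214 − 1.427 × 0.5286 = 83.0672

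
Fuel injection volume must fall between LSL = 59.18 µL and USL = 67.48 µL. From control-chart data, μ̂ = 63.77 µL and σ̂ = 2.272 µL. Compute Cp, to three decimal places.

Cp = (USL − LSL) / (6σ̂) = (67.48 − 59.18) / (6 × 2.272) = 8.3000 / 13.6320 = 0.6089

0.609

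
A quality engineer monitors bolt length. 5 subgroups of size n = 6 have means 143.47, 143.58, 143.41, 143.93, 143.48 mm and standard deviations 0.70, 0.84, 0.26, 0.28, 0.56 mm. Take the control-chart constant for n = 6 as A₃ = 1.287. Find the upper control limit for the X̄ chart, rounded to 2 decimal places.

144.25

X̄̄ = (143.47 + 143.58 + 143.41 + 143.93 + 143.48) / 5 = 143.5740
s̄ = (0.70 + 0.84 + 0.26 + 0.28 + 0.56) / 5 = 0.5280
UCL = X̄̄ + A₃·s̄ = 143.5740 + 1.287 × 0.5280 = 144.2535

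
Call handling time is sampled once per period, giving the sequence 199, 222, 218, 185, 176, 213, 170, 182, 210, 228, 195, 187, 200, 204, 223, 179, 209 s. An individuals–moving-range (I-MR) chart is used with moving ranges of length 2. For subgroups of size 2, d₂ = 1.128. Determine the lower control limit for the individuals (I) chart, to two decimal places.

140.49

X̄ = (199 + 222 + 218 + 185 + 176 + 213 + 170 + 182 + 210 + 228 + 195 + 187 + 200 + 204 + 223 + 179 + 209) / 17 = 200.0000
Moving ranges: 23, 4, 33, 9, 37, 43, 12, 28, 18, 33, 8, 13, 4, 19, 44, 30; M̄R̄ = 358.0000 / 16 = 22.3750
LCL = X̄ − 3·M̄R̄/d₂ = 200.0000 − 3 × 22.3750 / 1.128 = 140.4920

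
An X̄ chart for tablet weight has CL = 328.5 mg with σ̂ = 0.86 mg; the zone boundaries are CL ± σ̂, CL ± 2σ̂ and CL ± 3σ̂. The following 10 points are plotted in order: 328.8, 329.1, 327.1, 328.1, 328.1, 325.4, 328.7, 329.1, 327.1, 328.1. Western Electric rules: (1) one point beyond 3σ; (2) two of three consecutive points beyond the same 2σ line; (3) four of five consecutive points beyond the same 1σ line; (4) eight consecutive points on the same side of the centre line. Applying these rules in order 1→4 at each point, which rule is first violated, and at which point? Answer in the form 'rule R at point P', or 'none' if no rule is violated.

Zone of each point (C = within 1σ̂, B = 1σ̂–2σ̂, A = 2σ̂–3σ̂, * = beyond 3σ̂; sign = side of CL): 1:+C, 2:+C, 3:-B, 4:-C, 5:-C, 6:-*, 7:+C, 8:+C, 9:-B, 10:-C
Rule 1 (one point beyond the 3σ limits) is satisfied at point 6.

rule 1 at point 6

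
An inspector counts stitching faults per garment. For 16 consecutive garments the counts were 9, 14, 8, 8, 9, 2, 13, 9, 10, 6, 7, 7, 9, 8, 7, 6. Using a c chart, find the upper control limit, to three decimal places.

c̄ = (9 + 14 + 8 + 8 + 9 + 2 + 13 + 9 + 10 + 6 + 7 + 7 + 9 + 8 + 7 + 6) / 16 = 132 / 16 = 8.2500
UCL = c̄ + 3√c̄ = 8.2500 + 3 × √8.2500 = 8.2500 + 3 × 2.8723 = 16.8668

16.867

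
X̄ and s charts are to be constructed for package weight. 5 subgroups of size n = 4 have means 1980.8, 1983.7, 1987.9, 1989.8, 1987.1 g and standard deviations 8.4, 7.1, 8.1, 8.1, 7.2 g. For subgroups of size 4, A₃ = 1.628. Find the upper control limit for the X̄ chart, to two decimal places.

1998.53

X̄̄ = (1980.8 + 1983.7 + 1987.9 + 1989.8 + 1987.1) / 5 = 1985.8600
s̄ = (8.4 + 7.1 + 8.1 + 8.1 + 7.2) / 5 = 7.7800
UCL = X̄̄ + A₃·s̄ = 1985.8600 + 1.628 × 7.7800 = 1998.5258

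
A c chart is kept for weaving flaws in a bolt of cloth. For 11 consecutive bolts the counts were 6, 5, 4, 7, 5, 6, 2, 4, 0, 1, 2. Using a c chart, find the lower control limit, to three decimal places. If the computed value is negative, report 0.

c̄ = (6 + 5 + 4 + 7 + 5 + 6 + 2 + 4 + 0 + 1 + 2) / 11 = 42 / 11 = 3.8182
LCL = c̄ − 3√c̄ = 3.8182 − 3 × 1.9540 = -2.0439 → 0 (cannot be negative)

0.000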